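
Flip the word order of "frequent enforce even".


Original: "frequent enforce even"
Words (1..n): frequent | enforce | even
Reversed (n..1): even | enforce | frequent
Result = "even enforce frequent"


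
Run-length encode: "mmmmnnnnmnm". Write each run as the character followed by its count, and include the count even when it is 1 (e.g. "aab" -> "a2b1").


String: "mmmmnnnnmnm"
Scanning for consecutive runs:
  'm' x 4
  'n' x 4
  'm' x 1
  'n' x 1
  'm' x 1
RLE = "m4n4m1n1m1"


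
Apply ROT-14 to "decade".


Word: "decade"
Shift: 14
Each letter → (letter + shift) mod 26:
  'd' (3) + 14 = 17 → 'r'
  'e' (4) + 14 = 18 → 's'
  'c' (2) + 14 = 16 → 'q'
  'a' (0) + 14 = 14 → 'o'
  'd' (3) + 14 = 17 → 'r'
  'e' (4) + 14 = 18 → 's'
Result = "rsqors"


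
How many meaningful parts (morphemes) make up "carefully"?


Word: "carefully"
Morphemes: care / -ful / -ly
Each morpheme carries meaning
= 3 morphemes


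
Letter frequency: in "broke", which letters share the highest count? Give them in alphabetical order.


Word: "broke"
Letter counts:
  'b': 1
  'e': 1
  'k': 1
  'o': 1
  'r': 1
Maximum count = 1
Most frequent = 'b', 'e', 'k', 'o', 'r' (1 time each)


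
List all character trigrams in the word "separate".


Word: "separate" (length 8)
Number of trigrams = 8 - 3 + 1 = 6
  Position 0: "sep"
  Position 1: "epa"
  Position 2: "par"
  Position 3: "ara"
  Position 4: "rat"
  Position 5: "ate"
Trigrams = "sep", "epa", "par", "ara", "rat", "ate"


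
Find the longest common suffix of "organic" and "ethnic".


Word 1: "organic"
Word 2: "ethnic"
Comparing from end:
  Pos -1: 'c' == 'c'
  Pos -2: 'i' == 'i'
  Pos -3: 'n' == 'n'
  Pos -4: 'a' != 'h' (stop)
LCS = "nic" (length 3)


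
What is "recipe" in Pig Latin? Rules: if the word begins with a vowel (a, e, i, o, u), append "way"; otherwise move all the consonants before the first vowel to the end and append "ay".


Word: "recipe"
Starts with consonant(s) → move to end, add 'ay'
Consonant cluster: "r"
Pig Latin = "eciperay"


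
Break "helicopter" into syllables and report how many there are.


Word: "helicopter"
Syllable breakdown: hel | i | cop | ter
Counting: 4 parts
= 4 syllables


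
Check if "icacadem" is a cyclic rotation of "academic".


Word: "academic", Candidate: "icacadem"
Method: check if candidate is substring of word+word
"academicacademic" contains "icacadem"? Yes
Is rotation = Yes


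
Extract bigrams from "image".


Word: "image" (length 5)
Number of bigrams = 5 - 2 + 1 = 4
  Position 0: "im"
  Position 1: "ma"
  Position 2: "ag"
  Position 3: "ge"
Bigrams = "im", "ma", "ag", "ge"


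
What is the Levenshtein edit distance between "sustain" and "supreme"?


Word 1: "sustain" (length 7)
Word 2: "supreme" (length 7)
One optimal edit sequence (insert/delete/substitute each cost 1):
  1. keep 's'
  2. keep 'u'
  3. substitute 's' -> 'p'  (+1)
  4. substitute 't' -> 'r'  (+1)
  5. substitute 'a' -> 'e'  (+1)
  6. substitute 'i' -> 'm'  (+1)
  7. substitute 'n' -> 'e'  (+1)
Total edit operations: 5
Edit distance = 5


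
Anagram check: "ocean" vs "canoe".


Word 1: "ocean" → sorted: aceno
Word 2: "canoe" → sorted: aceno
Same letters? aceno == aceno
Anagram = Yes


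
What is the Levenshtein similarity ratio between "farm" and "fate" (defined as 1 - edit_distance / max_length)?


Word 1: "farm" (length 4)
Word 2: "fate" (length 4)
One optimal edit sequence:
  1. keep 'f'
  2. keep 'a'
  3. substitute 'r' -> 't'  (+1)
  4. substitute 'm' -> 'e'  (+1)
Edit distance = 2
Max length = max(4, 4) = 4
Similarity = 1 - 2/4
= 0.5000


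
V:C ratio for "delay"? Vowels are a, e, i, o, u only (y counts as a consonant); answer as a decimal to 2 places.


Word: "delay"
Vowels (a,e,i,o,u): 2
Consonants: 3
Ratio = 2/3
= 0.67


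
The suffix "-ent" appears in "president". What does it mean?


Suffix: -ent
Example: president (preside + -ent, with a spelling change)
Meaning = one who / that which


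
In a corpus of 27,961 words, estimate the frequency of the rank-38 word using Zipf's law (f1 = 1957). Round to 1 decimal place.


Zipf's law: f(r) = f(1) / r
f(1) = 1957
f(38) = 1957 / 38
= 51.5 occurrences


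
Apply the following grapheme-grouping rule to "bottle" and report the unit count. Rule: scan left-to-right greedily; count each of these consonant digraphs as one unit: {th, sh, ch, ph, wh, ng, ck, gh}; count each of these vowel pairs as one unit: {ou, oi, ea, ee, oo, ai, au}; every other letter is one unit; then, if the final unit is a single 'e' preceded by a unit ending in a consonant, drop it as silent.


Word: "bottle" (6 letters)
Left-to-right scan:
  1. 'b' (letter)
  2. 'o' (letter)
  3. 't' (letter)
  4. 't' (letter)
  5. 'l' (letter)
  6. 'e' (letter)
Units from scan: 6
Final unit is 'e' after a consonant -> drop as silent (-1)
Sound units = 5 units


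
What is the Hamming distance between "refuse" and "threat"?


Comparing character by character (same length = 6):
  Pos 0: 'r' vs 't' !=
  Pos 1: 'e' vs 'h' !=
  Pos 2: 'f' vs 'r' !=
  Pos 3: 'u' vs 'e' !=
  Pos 4: 's' vs 'a' !=
  Pos 5: 'e' vs 't' !=
Hamming distance = 6


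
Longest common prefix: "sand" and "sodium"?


Word 1: "sand"
Word 2: "sodium"
Comparing from start:
  Pos 0: 's' == 's'
  Pos 1: 'a' != 'o' (stop)
LCP = "s" (length 1)


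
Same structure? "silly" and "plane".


Pattern of "silly": [0, 1, 2, 2, 3]
Pattern of "plane": [0, 1, 2, 3, 4]
Patterns do not match
Same pattern = No


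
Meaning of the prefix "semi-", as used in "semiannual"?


Prefix: semi-
As in: semiannual -> semi- + annual
Meaning = half


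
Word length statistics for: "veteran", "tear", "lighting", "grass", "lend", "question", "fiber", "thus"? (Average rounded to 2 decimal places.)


Lengths: "veteran"=7, "tear"=4, "lighting"=8, "grass"=5, "lend"=4, "question"=8, "fiber"=5, "thus"=4
Sum = 45, Count = 8
Average = 45/8 = 5.63
= avg=5.63, min=4, max=8


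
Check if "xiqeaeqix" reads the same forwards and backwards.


Word: "xiqeaeqix"
Reversed: "xiqeaeqix"
Forward == Backward? xiqeaeqix == xiqeaeqix
Palindrome = Yes


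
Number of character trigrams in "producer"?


Word: "producer" (length 8)
Number of 3-grams = length - 3 + 1 = 8 - 3 + 1
= 6


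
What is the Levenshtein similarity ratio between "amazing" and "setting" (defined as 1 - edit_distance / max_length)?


Word 1: "amazing" (length 7)
Word 2: "setting" (length 7)
One optimal edit sequence:
  1. substitute 'a' -> 's'  (+1)
  2. substitute 'm' -> 'e'  (+1)
  3. substitute 'a' -> 't'  (+1)
  4. substitute 'z' -> 't'  (+1)
  5. keep 'i'
  6. keep 'n'
  7. keep 'g'
Edit distance = 4
Max length = max(7, 7) = 7
Similarity = 1 - 4/7
= 0.4286


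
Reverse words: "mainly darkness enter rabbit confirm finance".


Original: "mainly darkness enter rabbit confirm finance"
Words (1..n): mainly | darkness | enter | rabbit | confirm | finance
Reversed (n..1): finance | confirm | rabbit | enter | darkness | mainly
Result = "finance confirm rabbit enter darkness mainly"


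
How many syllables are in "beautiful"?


Word: "beautiful"
Syllable breakdown: beau | ti | ful
Counting: 3 parts
= 3 syllables


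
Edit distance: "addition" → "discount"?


Word 1: "addition" (length 8)
Word 2: "discount" (length 8)
One optimal edit sequence (insert/delete/substitute each cost 1):
  1. delete 'a'  (+1)
  2. delete 'd'  (+1)
  3. keep 'd'
  4. keep 'i'
  5. substitute 't' -> 's'  (+1)
  6. substitute 'i' -> 'c'  (+1)
  7. keep 'o'
  8. insert 'u'  (+1)
  9. keep 'n'
  10. insert 't'  (+1)
Total edit operations: 6
Edit distance = 6


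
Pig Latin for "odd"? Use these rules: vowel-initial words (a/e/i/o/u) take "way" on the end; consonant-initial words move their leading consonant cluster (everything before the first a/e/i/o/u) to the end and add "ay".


Word: "odd"
Starts with vowel → add 'way'
Pig Latin = "oddway"


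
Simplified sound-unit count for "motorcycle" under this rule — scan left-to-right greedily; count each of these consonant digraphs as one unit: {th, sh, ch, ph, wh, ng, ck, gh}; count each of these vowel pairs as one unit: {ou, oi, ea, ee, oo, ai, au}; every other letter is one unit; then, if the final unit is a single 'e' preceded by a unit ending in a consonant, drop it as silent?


Word: "motorcycle" (10 letters)
Left-to-right scan:
  1. 'm' (letter)
  2. 'o' (letter)
  3. 't' (letter)
  4. 'o' (letter)
  5. 'r' (letter)
  6. 'c' (letter)
  7. 'y' (letter)
  8. 'c' (letter)
  9. 'l' (letter)
  10. 'e' (letter)
Units from scan: 10
Final unit is 'e' after a consonant -> drop as silent (-1)
Sound units = 9 units


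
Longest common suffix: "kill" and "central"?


Word 1: "kill"
Word 2: "central"
Comparing from end:
  Pos -1: 'l' == 'l'
  Pos -2: 'l' != 'a' (stop)
LCS = "l" (length 1)


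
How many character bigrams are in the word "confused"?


Word: "confused" (length 8)
Number of 2-grams = length - 2 + 1 = 8 - 2 + 1
= 7


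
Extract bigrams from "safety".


Word: "safety" (length 6)
Number of bigrams = 6 - 2 + 1 = 5
  Position 0: "sa"
  Position 1: "af"
  Position 2: "fe"
  Position 3: "et"
  Position 4: "ty"
Bigrams = "sa", "af", "fe", "et", "ty"


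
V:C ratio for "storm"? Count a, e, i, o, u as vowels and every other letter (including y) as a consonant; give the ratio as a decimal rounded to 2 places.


Word: "storm"
Vowels (a,e,i,o,u): 1
Consonants: 4
Ratio = 1/4
= 0.25


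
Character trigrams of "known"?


Word: "known" (length 5)
Number of trigrams = 5 - 3 + 1 = 3
  Position 0: "kno"
  Position 1: "now"
  Position 2: "own"
Trigrams = "kno", "now", "own"


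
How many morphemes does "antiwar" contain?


Word: "antiwar"
Morphemes: anti- / war
Each morpheme carries meaning
= 2 morphemes


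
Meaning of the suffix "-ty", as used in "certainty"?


Suffix: -ty
As in: certainty -> certain + -ty
Meaning = quality of


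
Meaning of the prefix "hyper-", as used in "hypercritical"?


Prefix: hyper-
Example: hypercritical = hyper- + critical
Meaning = over / excessive


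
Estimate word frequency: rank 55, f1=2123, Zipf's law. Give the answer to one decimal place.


Zipf's law: f(r) = f(1) / r
f(1) = 2123
f(55) = 2123 / 55
= 38.6 occurrences


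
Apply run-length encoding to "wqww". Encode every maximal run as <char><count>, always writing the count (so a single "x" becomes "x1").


String: "wqww"
Scanning for consecutive runs:
  'w' x 1
  'q' x 1
  'w' x 2
RLE = "w1q1w2"


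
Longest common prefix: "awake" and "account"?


Word 1: "awake"
Word 2: "account"
Comparing from start:
  Pos 0: 'a' == 'a'
  Pos 1: 'w' != 'c' (stop)
LCP = "a" (length 1)


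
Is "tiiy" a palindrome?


Word: "tiiy"
Reversed: "yiit"
Forward == Backward? tiiy != yiit
Palindrome = No


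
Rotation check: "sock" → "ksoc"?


Word: "sock", Candidate: "ksoc"
Method: check if candidate is substring of word+word
"socksock" contains "ksoc"? Yes
Is rotation = Yes


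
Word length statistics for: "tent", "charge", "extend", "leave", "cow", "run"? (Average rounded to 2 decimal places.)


Lengths: "tent"=4, "charge"=6, "extend"=6, "leave"=5, "cow"=3, "run"=3
Sum = 27, Count = 6
Average = 27/6 = 4.50
= avg=4.50, min=3, max=6


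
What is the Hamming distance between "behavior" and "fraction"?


Comparing character by character (same length = 8):
  Pos 0: 'b' vs 'f' !=
  Pos 1: 'e' vs 'r' !=
  Pos 2: 'h' vs 'a' !=
  Pos 3: 'a' vs 'c' !=
  Pos 4: 'v' vs 't' !=
  Pos 5: 'i' vs 'i' =
  Pos 6: 'o' vs 'o' =
  Pos 7: 'r' vs 'n' !=
Hamming distance = 6


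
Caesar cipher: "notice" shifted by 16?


Word: "notice"
Shift: 16
Each letter → (letter + shift) mod 26:
  'n' (13) + 16 = 3 → 'd'
  'o' (14) + 16 = 4 → 'e'
  't' (19) + 16 = 9 → 'j'
  'i' (8) + 16 = 24 → 'y'
  'c' (2) + 16 = 18 → 's'
  'e' (4) + 16 = 20 → 'u'
Result = "dejysu"


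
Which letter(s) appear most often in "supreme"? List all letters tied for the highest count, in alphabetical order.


Word: "supreme"
Letter counts:
  'e': 2
  'm': 1
  'p': 1
  'r': 1
  's': 1
  'u': 1
Maximum count = 2
Most frequent = 'e' (2 times each)


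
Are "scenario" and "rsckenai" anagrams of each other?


Word 1: "scenario" → sorted: aceinors
Word 2: "rsckenai" → sorted: aceiknrs
Same letters? aceinors != aceiknrs
Anagram = No


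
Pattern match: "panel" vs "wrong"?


Pattern of "panel": [0, 1, 2, 3, 4]
Pattern of "wrong": [0, 1, 2, 3, 4]
Patterns match
Same pattern = Yes


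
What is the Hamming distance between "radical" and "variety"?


Comparing character by character (same length = 7):
  Pos 0: 'r' vs 'v' !=
  Pos 1: 'a' vs 'a' =
  Pos 2: 'd' vs 'r' !=
  Pos 3: 'i' vs 'i' =
  Pos 4: 'c' vs 'e' !=
  Pos 5: 'a' vs 't' !=
  Pos 6: 'l' vs 'y' !=
Hamming distance = 5


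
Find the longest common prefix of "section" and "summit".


Word 1: "section"
Word 2: "summit"
Comparing from start:
  Pos 0: 's' == 's'
  Pos 1: 'e' != 'u' (stop)
LCP = "s" (length 1)


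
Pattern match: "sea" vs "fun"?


Pattern of "sea": [0, 1, 2]
Pattern of "fun": [0, 1, 2]
Patterns match
Same pattern = Yes


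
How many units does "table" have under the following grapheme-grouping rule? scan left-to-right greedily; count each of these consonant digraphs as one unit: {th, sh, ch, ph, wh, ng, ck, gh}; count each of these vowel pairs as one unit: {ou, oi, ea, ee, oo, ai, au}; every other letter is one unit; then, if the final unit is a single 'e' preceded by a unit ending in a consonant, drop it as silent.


Word: "table" (5 letters)
Left-to-right scan:
  [1] 't' (letter)
  [2] 'a' (letter)
  [3] 'b' (letter)
  [4] 'l' (letter)
  [5] 'e' (letter)
Units from scan: 5
Final unit is 'e' after a consonant -> drop as silent (-1)
Sound units = 4 units


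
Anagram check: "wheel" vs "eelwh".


Word 1: "wheel" → sorted: eehlw
Word 2: "eelwh" → sorted: eehlw
Same letters? eehlw == eehlw
Anagram = Yes


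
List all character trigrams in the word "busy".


Word: "busy" (length 4)
Number of trigrams = 4 - 3 + 1 = 2
  Position 0: "bus"
  Position 1: "usy"
Trigrams = "bus", "usy"


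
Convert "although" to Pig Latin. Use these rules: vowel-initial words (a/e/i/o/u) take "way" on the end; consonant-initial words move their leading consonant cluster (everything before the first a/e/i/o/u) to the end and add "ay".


Word: "although"
Starts with vowel → add 'way'
Pig Latin = "althoughway"


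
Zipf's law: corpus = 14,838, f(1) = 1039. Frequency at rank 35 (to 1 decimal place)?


Zipf's law: f(r) = f(1) / r
f(1) = 1039
f(35) = 1039 / 35
= 29.7 occurrences


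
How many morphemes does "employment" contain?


Word: "employment"
Morphemes: employ + -ment
Each morpheme carries meaning
= 2 morphemes


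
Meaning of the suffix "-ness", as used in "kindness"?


Suffix: -ness
Example: kindness = kind + -ness
Meaning = state of being


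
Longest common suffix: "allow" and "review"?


Word 1: "allow"
Word 2: "review"
Comparing from end:
  Pos -1: 'w' == 'w'
  Pos -2: 'o' != 'e' (stop)
LCS = "w" (length 1)


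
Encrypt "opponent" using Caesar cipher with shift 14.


Word: "opponent"
Shift: 14
Each letter → (letter + shift) mod 26:
  'o' (14) + 14 = 2 → 'c'
  'p' (15) + 14 = 3 → 'd'
  'p' (15) + 14 = 3 → 'd'
  'o' (14) + 14 = 2 → 'c'
  'n' (13) + 14 = 1 → 'b'
  'e' (4) + 14 = 18 → 's'
  'n' (13) + 14 = 1 → 'b'
  't' (19) + 14 = 7 → 'h'
Result = "cddcbsbh"


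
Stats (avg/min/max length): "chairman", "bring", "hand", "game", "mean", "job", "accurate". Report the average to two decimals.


Lengths: "chairman"=8, "bring"=5, "hand"=4, "game"=4, "mean"=4, "job"=3, "accurate"=8
Sum = 36, Count = 7
Average = 36/7 = 5.14
= avg=5.14, min=3, max=8


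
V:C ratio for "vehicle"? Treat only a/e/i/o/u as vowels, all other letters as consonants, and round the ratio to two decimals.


Word: "vehicle"
Vowels (a,e,i,o,u): 3
Consonants: 4
Ratio = 3/4
= 0.75


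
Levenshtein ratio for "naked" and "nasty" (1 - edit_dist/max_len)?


Word 1: "naked" (length 5)
Word 2: "nasty" (length 5)
One optimal edit sequence:
  1. keep 'n'
  2. keep 'a'
  3. substitute 'k' -> 's'  (+1)
  4. substitute 'e' -> 't'  (+1)
  5. substitute 'd' -> 'y'  (+1)
Edit distance = 3
Max length = max(5, 5) = 5
Similarity = 1 - 3/5
= 0.4000


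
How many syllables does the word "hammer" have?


Word: "hammer"
Syllable breakdown: ham | mer
Counting: 2 parts
= 2 syllables


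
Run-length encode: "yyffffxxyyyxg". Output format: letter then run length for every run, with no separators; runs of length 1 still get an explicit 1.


String: "yyffffxxyyyxg"
Scanning for consecutive runs:
  'y' x 2
  'f' x 4
  'x' x 2
  'y' x 3
  'x' x 1
  'g' x 1
RLE = "y2f4x2y3x1g1"


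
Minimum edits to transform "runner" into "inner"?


Word 1: "runner" (length 6)
Word 2: "inner" (length 5)
One optimal edit sequence (insert/delete/substitute each cost 1):
  1. delete 'r'  (+1)
  2. substitute 'u' -> 'i'  (+1)
  3. keep 'n'
  4. keep 'n'
  5. keep 'e'
  6. keep 'r'
Total edit operations: 2
Edit distance = 2


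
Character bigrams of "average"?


Word: "average" (length 7)
Number of bigrams = 7 - 2 + 1 = 6
  Position 0: "av"
  Position 1: "ve"
  Position 2: "er"
  Position 3: "ra"
  Position 4: "ag"
  Position 5: "ge"
Bigrams = "av", "ve", "er", "ra", "ag", "ge"


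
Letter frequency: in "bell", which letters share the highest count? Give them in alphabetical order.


Word: "bell"
Letter counts:
  'b': 1
  'e': 1
  'l': 2
Maximum count = 2
Most frequent = 'l' (2 times each)


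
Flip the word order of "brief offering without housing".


Original: "brief offering without housing"
Words (1..n): brief | offering | without | housing
Reversed (n..1): housing | without | offering | brief
Result = "housing without offering brief"


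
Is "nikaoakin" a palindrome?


Word: "nikaoakin"
Reversed: "nikaoakin"
Forward == Backward? nikaoakin == nikaoakin
Palindrome = Yes


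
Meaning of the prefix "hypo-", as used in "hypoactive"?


Prefix: hypo-
As in: hypoactive -> hypo- + active
Meaning = under / below normal


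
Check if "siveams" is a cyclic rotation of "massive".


Word: "massive", Candidate: "siveams"
Method: check if candidate is substring of word+word
"massivemassive" contains "siveams"? No
Is rotation = No


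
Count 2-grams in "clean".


Word: "clean" (length 5)
Number of 2-grams = length - 2 + 1 = 5 - 2 + 1
= 4


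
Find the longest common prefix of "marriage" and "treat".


Word 1: "marriage"
Word 2: "treat"
Comparing from start:
  Pos 0: 'm' != 't' (stop)
LCP = "" (length 0)


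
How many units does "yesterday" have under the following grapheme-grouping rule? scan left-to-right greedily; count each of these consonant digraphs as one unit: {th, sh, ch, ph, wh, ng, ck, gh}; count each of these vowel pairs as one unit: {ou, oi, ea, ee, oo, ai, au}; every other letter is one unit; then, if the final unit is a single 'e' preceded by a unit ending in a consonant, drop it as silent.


Word: "yesterday" (9 letters)
Left-to-right scan:
  (1) 'y' (letter)
  (2) 'e' (letter)
  (3) 's' (letter)
  (4) 't' (letter)
  (5) 'e' (letter)
  (6) 'r' (letter)
  (7) 'd' (letter)
  (8) 'a' (letter)
  (9) 'y' (letter)
Units from scan: 9
Sound units = 9 units


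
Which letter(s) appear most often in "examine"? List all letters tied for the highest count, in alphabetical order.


Word: "examine"
Letter counts:
  'a': 1
  'e': 2
  'i': 1
  'm': 1
  'n': 1
  'x': 1
Maximum count = 2
Most frequent = 'e' (2 times each)


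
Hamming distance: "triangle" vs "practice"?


Comparing character by character (same length = 8):
  Pos 0: 't' vs 'p' !=
  Pos 1: 'r' vs 'r' =
  Pos 2: 'i' vs 'a' !=
  Pos 3: 'a' vs 'c' !=
  Pos 4: 'n' vs 't' !=
  Pos 5: 'g' vs 'i' !=
  Pos 6: 'l' vs 'c' !=
  Pos 7: 'e' vs 'e' =
Hamming distance = 6


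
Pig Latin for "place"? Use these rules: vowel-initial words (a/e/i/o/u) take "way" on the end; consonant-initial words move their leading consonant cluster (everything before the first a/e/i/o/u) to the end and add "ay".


Word: "place"
Starts with consonant(s) → move to end, add 'ay'
Consonant cluster: "pl"
Pig Latin = "aceplay"


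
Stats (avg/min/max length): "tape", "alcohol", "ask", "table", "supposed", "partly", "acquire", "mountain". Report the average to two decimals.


Lengths: "tape"=4, "alcohol"=7, "ask"=3, "table"=5, "supposed"=8, "partly"=6, "acquire"=7, "mountain"=8
Sum = 48, Count = 8
Average = 48/8 = 6.00
= avg=6.00, min=3, max=8


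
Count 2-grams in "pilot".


Word: "pilot" (length 5)
Number of 2-grams = length - 2 + 1 = 5 - 2 + 1
= 4


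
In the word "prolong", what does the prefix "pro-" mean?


Prefix: pro-
Example: prolong = pro- + long
Meaning = forward / in favor of


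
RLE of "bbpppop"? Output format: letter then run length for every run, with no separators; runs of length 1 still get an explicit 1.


String: "bbpppop"
Scanning for consecutive runs:
  'b' x 2
  'p' x 3
  'o' x 1
  'p' x 1
RLE = "b2p3o1p1"


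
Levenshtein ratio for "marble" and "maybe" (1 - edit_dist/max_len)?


Word 1: "marble" (length 6)
Word 2: "maybe" (length 5)
One optimal edit sequence:
  1. keep 'm'
  2. keep 'a'
  3. substitute 'r' -> 'y'  (+1)
  4. keep 'b'
  5. delete 'l'  (+1)
  6. keep 'e'
Edit distance = 2
Max length = max(6, 5) = 6
Similarity = 1 - 2/6
= 0.6667


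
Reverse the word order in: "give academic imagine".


Original: "give academic imagine"
Words (1..n): give | academic | imagine
Reversed (n..1): imagine | academic | give
Result = "imagine academic give"


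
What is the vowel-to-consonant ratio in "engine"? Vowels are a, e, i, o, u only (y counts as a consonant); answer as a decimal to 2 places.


Word: "engine"
Vowels (a,e,i,o,u): 3
Consonants: 3
Ratio = 3/3
= 1.00


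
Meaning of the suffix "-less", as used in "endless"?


Suffix: -less
As in: endless -> end + -less
Meaning = without


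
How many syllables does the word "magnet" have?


Word: "magnet"
Syllable breakdown: mag / net
Counting: 2 parts
= 2 syllables


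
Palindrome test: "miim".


Word: "miim"
Reversed: "miim"
Forward == Backward? miim == miim
Palindrome = Yes


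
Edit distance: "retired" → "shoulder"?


Word 1: "retired" (length 7)
Word 2: "shoulder" (length 8)
One optimal edit sequence (insert/delete/substitute each cost 1):
  1. insert 's'  (+1)
  2. substitute 'r' -> 'h'  (+1)
  3. substitute 'e' -> 'o'  (+1)
  4. substitute 't' -> 'u'  (+1)
  5. substitute 'i' -> 'l'  (+1)
  6. substitute 'r' -> 'd'  (+1)
  7. keep 'e'
  8. substitute 'd' -> 'r'  (+1)
Total edit operations: 7
Edit distance = 7


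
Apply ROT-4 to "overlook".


Word: "overlook"
Shift: 4
Each letter → (letter + shift) mod 26:
  'o' (14) + 4 = 18 → 's'
  'v' (21) + 4 = 25 → 'z'
  'e' (4) + 4 = 8 → 'i'
  'r' (17) + 4 = 21 → 'v'
  'l' (11) + 4 = 15 → 'p'
  'o' (14) + 4 = 18 → 's'
  'o' (14) + 4 = 18 → 's'
  'k' (10) + 4 = 14 → 'o'
Result = "szivpsso"


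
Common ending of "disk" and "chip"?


Word 1: "disk"
Word 2: "chip"
Comparing from end:
  Pos -1: 'k' != 'p' (stop)
LCS = "" (length 0)


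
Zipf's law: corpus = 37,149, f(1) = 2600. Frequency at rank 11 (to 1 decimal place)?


Zipf's law: f(r) = f(1) / r
f(1) = 2600
f(11) = 2600 / 11
= 236.4 occurrences


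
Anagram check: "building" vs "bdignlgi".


Word 1: "building" → sorted: bdgiilnu
Word 2: "bdignlgi" → sorted: bdggiiln
Same letters? bdgiilnu != bdggiiln
Anagram = No


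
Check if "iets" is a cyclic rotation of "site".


Word: "site", Candidate: "iets"
Method: check if candidate is substring of word+word
"sitesite" contains "iets"? No
Is rotation = No


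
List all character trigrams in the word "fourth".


Word: "fourth" (length 6)
Number of trigrams = 6 - 3 + 1 = 4
  Position 0: "fou"
  Position 1: "our"
  Position 2: "urt"
  Position 3: "rth"
Trigrams = "fou", "our", "urt", "rth"


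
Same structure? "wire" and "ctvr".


Pattern of "wire": [0, 1, 2, 3]
Pattern of "ctvr": [0, 1, 2, 3]
Patterns match
Same pattern = Yes


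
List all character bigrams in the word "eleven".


Word: "eleven" (length 6)
Number of bigrams = 6 - 2 + 1 = 5
  Position 0: "el"
  Position 1: "le"
  Position 2: "ev"
  Position 3: "ve"
  Position 4: "en"
Bigrams = "el", "le", "ev", "ve", "en"


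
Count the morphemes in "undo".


Word: "undo"
Morphemes: un- + do
Each morpheme carries meaning
= 2 morphemes


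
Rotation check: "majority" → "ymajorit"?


Word: "majority", Candidate: "ymajorit"
Method: check if candidate is substring of word+word
"majoritymajority" contains "ymajorit"? Yes
Is rotation = Yes


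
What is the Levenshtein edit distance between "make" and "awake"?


Word 1: "make" (length 4)
Word 2: "awake" (length 5)
One optimal edit sequence (insert/delete/substitute each cost 1):
  1. insert 'a'  (+1)
  2. substitute 'm' -> 'w'  (+1)
  3. keep 'a'
  4. keep 'k'
  5. keep 'e'
Total edit operations: 2
Edit distance = 2


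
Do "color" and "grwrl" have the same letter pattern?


Pattern of "color": [0, 1, 2, 1, 3]
Pattern of "grwrl": [0, 1, 2, 1, 3]
Patterns match
Same pattern = Yes


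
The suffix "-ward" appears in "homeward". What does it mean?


Suffix: -ward
As in: homeward -> home + -ward
Meaning = in the direction of


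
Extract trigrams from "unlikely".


Word: "unlikely" (length 8)
Number of trigrams = 8 - 3 + 1 = 6
  Position 0: "unl"
  Position 1: "nli"
  Position 2: "lik"
  Position 3: "ike"
  Position 4: "kel"
  Position 5: "ely"
Trigrams = "unl", "nli", "lik", "ike", "kel", "ely"


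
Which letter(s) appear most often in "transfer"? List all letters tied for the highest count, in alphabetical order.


Word: "transfer"
Letter counts:
  'a': 1
  'e': 1
  'f': 1
  'n': 1
  'r': 2
  's': 1
  't': 1
Maximum count = 2
Most frequent = 'r' (2 times each)


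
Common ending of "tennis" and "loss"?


Word 1: "tennis"
Word 2: "loss"
Comparing from end:
  Pos -1: 's' == 's'
  Pos -2: 'i' != 's' (stop)
LCS = "s" (length 1)


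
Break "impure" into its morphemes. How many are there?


Word: "impure"
Morphemes: im- | pure
Each morpheme carries meaning
= 2 morphemes


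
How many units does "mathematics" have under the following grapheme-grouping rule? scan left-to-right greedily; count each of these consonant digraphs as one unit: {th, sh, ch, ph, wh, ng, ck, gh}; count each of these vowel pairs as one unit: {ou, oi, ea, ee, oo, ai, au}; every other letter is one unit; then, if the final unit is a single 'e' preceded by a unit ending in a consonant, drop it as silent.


Word: "mathematics" (11 letters)
Left-to-right scan:
  (1) 'm' (letter)
  (2) 'a' (letter)
  (3) 'th' (digraph)
  (4) 'e' (letter)
  (5) 'm' (letter)
  (6) 'a' (letter)
  (7) 't' (letter)
  (8) 'i' (letter)
  (9) 'c' (letter)
  (10) 's' (letter)
Units from scan: 10
Sound units = 10 units


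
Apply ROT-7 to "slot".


Word: "slot"
Shift: 7
Each letter → (letter + shift) mod 26:
  's' (18) + 7 = 25 → 'z'
  'l' (11) + 7 = 18 → 's'
  'o' (14) + 7 = 21 → 'v'
  't' (19) + 7 = 0 → 'a'
Result = "zsva"


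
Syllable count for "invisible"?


Word: "invisible"
Syllable breakdown: in-vis-i-ble
Counting: 4 parts
= 4 syllables


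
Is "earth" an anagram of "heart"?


Word 1: "heart" → sorted: aehrt
Word 2: "earth" → sorted: aehrt
Same letters? aehrt == aehrt
Anagram = Yes


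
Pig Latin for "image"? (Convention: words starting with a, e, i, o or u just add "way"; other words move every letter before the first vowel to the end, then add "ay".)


Word: "image"
Starts with vowel → add 'way'
Pig Latin = "imageway"


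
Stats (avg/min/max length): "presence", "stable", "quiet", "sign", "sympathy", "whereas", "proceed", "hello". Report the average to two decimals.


Lengths: "presence"=8, "stable"=6, "quiet"=5, "sign"=4, "sympathy"=8, "whereas"=7, "proceed"=7, "hello"=5
Sum = 50, Count = 8
Average = 50/8 = 6.25
= avg=6.25, min=4, max=8


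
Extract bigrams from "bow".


Word: "bow" (length 3)
Number of bigrams = 3 - 2 + 1 = 2
  Position 0: "bo"
  Position 1: "ow"
Bigrams = "bo", "ow"


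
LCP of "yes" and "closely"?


Word 1: "yes"
Word 2: "closely"
Comparing from start:
  Pos 0: 'y' != 'c' (stop)
LCP = "" (length 0)


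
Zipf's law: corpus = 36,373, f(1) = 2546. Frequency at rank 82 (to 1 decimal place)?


Zipf's law: f(r) = f(1) / r
f(1) = 2546
f(82) = 2546 / 82
= 31.0 occurrences


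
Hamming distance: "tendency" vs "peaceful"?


Comparing character by character (same length = 8):
  Pos 0: 't' vs 'p' !=
  Pos 1: 'e' vs 'e' =
  Pos 2: 'n' vs 'a' !=
  Pos 3: 'd' vs 'c' !=
  Pos 4: 'e' vs 'e' =
  Pos 5: 'n' vs 'f' !=
  Pos 6: 'c' vs 'u' !=
  Pos 7: 'y' vs 'l' !=
Hamming distance = 6


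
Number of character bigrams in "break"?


Word: "break" (length 5)
Number of 2-grams = length - 2 + 1 = 5 - 2 + 1
= 4


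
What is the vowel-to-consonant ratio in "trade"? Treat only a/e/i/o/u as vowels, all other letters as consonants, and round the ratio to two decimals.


Word: "trade"
Vowels (a,e,i,o,u): 2
Consonants: 3
Ratio = 2/3
= 0.67


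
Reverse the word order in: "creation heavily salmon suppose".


Original: "creation heavily salmon suppose"
Words (1..n): creation | heavily | salmon | suppose
Reversed (n..1): suppose | salmon | heavily | creation
Result = "suppose salmon heavily creation"


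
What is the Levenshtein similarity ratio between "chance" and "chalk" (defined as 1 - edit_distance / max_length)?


Word 1: "chance" (length 6)
Word 2: "chalk" (length 5)
One optimal edit sequence:
  1. keep 'c'
  2. keep 'h'
  3. keep 'a'
  4. delete 'n'  (+1)
  5. substitute 'c' -> 'l'  (+1)
  6. substitute 'e' -> 'k'  (+1)
Edit distance = 3
Max length = max(6, 5) = 6
Similarity = 1 - 3/6
= 0.5000


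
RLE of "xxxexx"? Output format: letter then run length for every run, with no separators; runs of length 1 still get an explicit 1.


String: "xxxexx"
Scanning for consecutive runs:
  'x' x 3
  'e' x 1
  'x' x 2
RLE = "x3e1x2"


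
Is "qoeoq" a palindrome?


Word: "qoeoq"
Reversed: "qoeoq"
Forward == Backward? qoeoq == qoeoq
Palindrome = Yes


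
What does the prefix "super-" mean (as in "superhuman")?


Prefix: super-
Example: superhuman (super- + human)
Meaning = above / beyond


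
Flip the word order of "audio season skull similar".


Original: "audio season skull similar"
Words (1..n): audio | season | skull | similar
Reversed (n..1): similar | skull | season | audio
Result = "similar skull season audio"


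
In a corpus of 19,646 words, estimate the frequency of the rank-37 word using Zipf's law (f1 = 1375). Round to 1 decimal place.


Zipf's law: f(r) = f(1) / r
f(1) = 1375
f(37) = 1375 / 37
= 37.2 occurrences


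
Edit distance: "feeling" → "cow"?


Word 1: "feeling" (length 7)
Word 2: "cow" (length 3)
One optimal edit sequence (insert/delete/substitute each cost 1):
  1. delete 'f'  (+1)
  2. delete 'e'  (+1)
  3. delete 'e'  (+1)
  4. delete 'l'  (+1)
  5. substitute 'i' -> 'c'  (+1)
  6. substitute 'n' -> 'o'  (+1)
  7. substitute 'g' -> 'w'  (+1)
Total edit operations: 7
Edit distance = 7


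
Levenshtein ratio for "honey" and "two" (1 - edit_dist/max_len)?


Word 1: "honey" (length 5)
Word 2: "two" (length 3)
One optimal edit sequence:
  1. delete 'h'  (+1)
  2. delete 'o'  (+1)
  3. substitute 'n' -> 't'  (+1)
  4. substitute 'e' -> 'w'  (+1)
  5. substitute 'y' -> 'o'  (+1)
Edit distance = 5
Max length = max(5, 3) = 5
Similarity = 1 - 5/5
= 0.0000


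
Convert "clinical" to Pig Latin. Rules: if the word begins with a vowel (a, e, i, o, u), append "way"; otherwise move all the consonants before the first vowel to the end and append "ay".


Word: "clinical"
Starts with consonant(s) → move to end, add 'ay'
Consonant cluster: "cl"
Pig Latin = "inicalclay"


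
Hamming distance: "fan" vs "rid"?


Comparing character by character (same length = 3):
  Pos 0: 'f' vs 'r' !=
  Pos 1: 'a' vs 'i' !=
  Pos 2: 'n' vs 'd' !=
Hamming distance = 3


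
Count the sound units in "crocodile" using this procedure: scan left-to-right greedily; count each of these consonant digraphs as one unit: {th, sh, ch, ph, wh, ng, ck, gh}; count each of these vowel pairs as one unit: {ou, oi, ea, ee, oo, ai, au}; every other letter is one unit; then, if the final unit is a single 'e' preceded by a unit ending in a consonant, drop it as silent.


Word: "crocodile" (9 letters)
Left-to-right scan:
  [1] 'c' (letter)
  [2] 'r' (letter)
  [3] 'o' (letter)
  [4] 'c' (letter)
  [5] 'o' (letter)
  [6] 'd' (letter)
  [7] 'i' (letter)
  [8] 'l' (letter)
  [9] 'e' (letter)
Units from scan: 9
Final unit is 'e' after a consonant -> drop as silent (-1)
Sound units = 8 units


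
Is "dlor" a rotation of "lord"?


Word: "lord", Candidate: "dlor"
Method: check if candidate is substring of word+word
"lordlord" contains "dlor"? Yes
Is rotation = Yes


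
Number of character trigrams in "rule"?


Word: "rule" (length 4)
Number of 3-grams = length - 3 + 1 = 4 - 3 + 1
= 2


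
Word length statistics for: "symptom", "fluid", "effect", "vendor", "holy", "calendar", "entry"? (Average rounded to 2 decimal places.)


Lengths: "symptom"=7, "fluid"=5, "effect"=6, "vendor"=6, "holy"=4, "calendar"=8, "entry"=5
Sum = 41, Count = 7
Average = 41/7 = 5.86
= avg=5.86, min=4, max=8


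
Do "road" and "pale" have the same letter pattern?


Pattern of "road": [0, 1, 2, 3]
Pattern of "pale": [0, 1, 2, 3]
Patterns match
Same pattern = Yes


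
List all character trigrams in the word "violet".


Word: "violet" (length 6)
Number of trigrams = 6 - 3 + 1 = 4
  Position 0: "vio"
  Position 1: "iol"
  Position 2: "ole"
  Position 3: "let"
Trigrams = "vio", "iol", "ole", "let"


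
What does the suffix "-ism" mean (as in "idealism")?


Suffix: -ism
Example: idealism (ideal + -ism)
Meaning = belief / practice


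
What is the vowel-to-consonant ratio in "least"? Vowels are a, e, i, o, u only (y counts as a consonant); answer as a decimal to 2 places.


Word: "least"
Vowels (a,e,i,o,u): 2
Consonants: 3
Ratio = 2/3
= 0.67


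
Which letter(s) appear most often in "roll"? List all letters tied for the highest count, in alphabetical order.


Word: "roll"
Letter counts:
  'l': 2
  'o': 1
  'r': 1
Maximum count = 2
Most frequent = 'l' (2 times each)


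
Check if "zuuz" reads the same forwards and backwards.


Word: "zuuz"
Reversed: "zuuz"
Forward == Backward? zuuz == zuuz
Palindrome = Yes


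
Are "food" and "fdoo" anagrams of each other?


Word 1: "food" → sorted: dfoo
Word 2: "fdoo" → sorted: dfoo
Same letters? dfoo == dfoo
Anagram = Yes


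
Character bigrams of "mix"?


Word: "mix" (length 3)
Number of bigrams = 3 - 2 + 1 = 2
  Position 0: "mi"
  Position 1: "ix"
Bigrams = "mi", "ix"


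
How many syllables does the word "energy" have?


Word: "energy"
Syllable breakdown: en-er-gy
Counting: 3 parts
= 3 syllables


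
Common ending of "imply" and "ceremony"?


Word 1: "imply"
Word 2: "ceremony"
Comparing from end:
  Pos -1: 'y' == 'y'
  Pos -2: 'l' != 'n' (stop)
LCS = "y" (length 1)


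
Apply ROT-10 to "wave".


Word: "wave"
Shift: 10
Each letter → (letter + shift) mod 26:
  'w' (22) + 10 = 6 → 'g'
  'a' (0) + 10 = 10 → 'k'
  'v' (21) + 10 = 5 → 'f'
  'e' (4) + 10 = 14 → 'o'
Result = "gkfo"


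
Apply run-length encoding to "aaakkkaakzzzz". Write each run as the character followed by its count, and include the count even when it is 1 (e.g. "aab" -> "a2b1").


String: "aaakkkaakzzzz"
Scanning for consecutive runs:
  'a' x 3
  'k' x 3
  'a' x 2
  'k' x 1
  'z' x 4
RLE = "a3k3a2k1z4"


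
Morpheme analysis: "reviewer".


Word: "reviewer"
Morphemes: re- + view + -er
Each morpheme carries meaning
= 3 morphemes


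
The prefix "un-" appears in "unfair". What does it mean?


Prefix: un-
As in: unfair -> un- + fair
Meaning = not / reverse


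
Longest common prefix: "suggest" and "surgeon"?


Word 1: "suggest"
Word 2: "surgeon"
Comparing from start:
  Pos 0: 's' == 's'
  Pos 1: 'u' == 'u'
  Pos 2: 'g' != 'r' (stop)
LCP = "su" (length 2)


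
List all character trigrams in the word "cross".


Word: "cross" (length 5)
Number of trigrams = 5 - 3 + 1 = 3
  Position 0: "cro"
  Position 1: "ros"
  Position 2: "oss"
Trigrams = "cro", "ros", "oss"


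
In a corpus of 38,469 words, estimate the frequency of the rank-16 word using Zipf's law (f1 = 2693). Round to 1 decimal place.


Zipf's law: f(r) = f(1) / r
f(1) = 2693
f(16) = 2693 / 16
= 168.3 occurrences


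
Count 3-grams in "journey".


Word: "journey" (length 7)
Number of 3-grams = length - 3 + 1 = 7 - 3 + 1
= 5


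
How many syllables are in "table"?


Word: "table"
Syllable breakdown: ta · ble
Counting: 2 parts
= 2 syllables


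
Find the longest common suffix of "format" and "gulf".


Word 1: "format"
Word 2: "gulf"
Comparing from end:
  Pos -1: 't' != 'f' (stop)
LCS = "" (length 0)


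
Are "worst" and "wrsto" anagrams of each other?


Word 1: "worst" → sorted: orstw
Word 2: "wrsto" → sorted: orstw
Same letters? orstw == orstw
Anagram = Yes


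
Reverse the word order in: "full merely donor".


Original: "full merely donor"
Words (1..n): full | merely | donor
Reversed (n..1): donor | merely | full
Result = "donor merely full"


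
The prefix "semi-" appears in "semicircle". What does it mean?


Prefix: semi-
Example: semicircle (semi- + circle)
Meaning = half


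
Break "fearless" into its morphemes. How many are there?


Word: "fearless"
Morphemes: fear + -less
Each morpheme carries meaning
= 2 morphemes


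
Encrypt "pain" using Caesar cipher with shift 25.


Word: "pain"
Shift: 25
Each letter → (letter + shift) mod 26:
  'p' (15) + 25 = 14 → 'o'
  'a' (0) + 25 = 25 → 'z'
  'i' (8) + 25 = 7 → 'h'
  'n' (13) + 25 = 12 → 'm'
Result = "ozhm"


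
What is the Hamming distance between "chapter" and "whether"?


Comparing character by character (same length = 7):
  Pos 0: 'c' vs 'w' !=
  Pos 1: 'h' vs 'h' =
  Pos 2: 'a' vs 'e' !=
  Pos 3: 'p' vs 't' !=
  Pos 4: 't' vs 'h' !=
  Pos 5: 'e' vs 'e' =
  Pos 6: 'r' vs 'r' =
Hamming distance = 4


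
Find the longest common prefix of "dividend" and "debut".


Word 1: "dividend"
Word 2: "debut"
Comparing from start:
  Pos 0: 'd' == 'd'
  Pos 1: 'i' != 'e' (stop)
LCP = "d" (length 1)


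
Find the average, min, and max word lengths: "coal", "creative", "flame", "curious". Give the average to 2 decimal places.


Lengths: "coal"=4, "creative"=8, "flame"=5, "curious"=7
Sum = 24, Count = 4
Average = 24/4 = 6.00
= avg=6.00, min=4, max=8


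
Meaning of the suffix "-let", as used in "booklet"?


Suffix: -let
Example: booklet = book + -let
Meaning = small


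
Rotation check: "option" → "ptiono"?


Word: "option", Candidate: "ptiono"
Method: check if candidate is substring of word+word
"optionoption" contains "ptiono"? Yes
Is rotation = Yes


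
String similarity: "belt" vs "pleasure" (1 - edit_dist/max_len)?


Word 1: "belt" (length 4)
Word 2: "pleasure" (length 8)
One optimal edit sequence:
  1. insert 'p'  (+1)
  2. substitute 'b' -> 'l'  (+1)
  3. keep 'e'
  4. insert 'a'  (+1)
  5. insert 's'  (+1)
  6. insert 'u'  (+1)
  7. substitute 'l' -> 'r'  (+1)
  8. substitute 't' -> 'e'  (+1)
Edit distance = 7
Max length = max(4, 8) = 8
Similarity = 1 - 7/8
= 0.1250


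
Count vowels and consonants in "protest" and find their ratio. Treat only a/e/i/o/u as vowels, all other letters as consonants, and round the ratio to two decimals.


Word: "protest"
Vowels (a,e,i,o,u): 2
Consonants: 5
Ratio = 2/5
= 0.40
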